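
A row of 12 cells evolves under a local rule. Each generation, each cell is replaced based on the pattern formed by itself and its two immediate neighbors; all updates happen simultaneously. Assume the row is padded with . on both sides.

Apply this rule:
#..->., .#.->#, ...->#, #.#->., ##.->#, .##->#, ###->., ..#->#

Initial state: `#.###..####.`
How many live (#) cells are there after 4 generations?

#.#.#.##..#.
#.#.#.##.##.
#.#.#.##.##.  (fixed point — unchanged through generation 4)
count of #: 7

7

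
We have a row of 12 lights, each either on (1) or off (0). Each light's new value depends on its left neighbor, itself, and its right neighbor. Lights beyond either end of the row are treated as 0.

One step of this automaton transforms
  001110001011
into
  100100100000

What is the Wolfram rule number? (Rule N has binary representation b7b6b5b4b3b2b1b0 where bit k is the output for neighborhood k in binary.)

129

position 3: 111 → 1  (bit 7 = 1)
position 4: 110 → 0  (bit 6 = 0)
position 9: 101 → 0  (bit 5 = 0)
position 5: 100 → 0  (bit 4 = 0)
position 2: 011 → 0  (bit 3 = 0)
position 8: 010 → 0  (bit 2 = 0)
position 1: 001 → 0  (bit 1 = 0)
position 0: 000 → 1  (bit 0 = 1)
bits b7..b0 = 10000001 = 129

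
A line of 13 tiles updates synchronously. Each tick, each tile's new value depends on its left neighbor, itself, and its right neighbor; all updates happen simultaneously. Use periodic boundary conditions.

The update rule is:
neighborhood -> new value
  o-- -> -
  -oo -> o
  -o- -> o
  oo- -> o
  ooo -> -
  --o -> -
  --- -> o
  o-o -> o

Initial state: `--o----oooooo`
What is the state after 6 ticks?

--o----oooooo

tick 1: --o-oo-o----o
tick 2: --oooooo-oo-o
tick 3: --o----oooooo  (repeats tick 0; period 3)
tick 6: --o----oooooo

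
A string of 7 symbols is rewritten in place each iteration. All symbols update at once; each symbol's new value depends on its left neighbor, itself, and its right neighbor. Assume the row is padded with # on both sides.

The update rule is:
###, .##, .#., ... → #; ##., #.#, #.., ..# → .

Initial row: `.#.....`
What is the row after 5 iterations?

iteration 1: .#.###.
iteration 2: .#.##..
iteration 3: .#.#...
iteration 4: .#.#.#.
iteration 5: .#.#.#.

.#.#.#.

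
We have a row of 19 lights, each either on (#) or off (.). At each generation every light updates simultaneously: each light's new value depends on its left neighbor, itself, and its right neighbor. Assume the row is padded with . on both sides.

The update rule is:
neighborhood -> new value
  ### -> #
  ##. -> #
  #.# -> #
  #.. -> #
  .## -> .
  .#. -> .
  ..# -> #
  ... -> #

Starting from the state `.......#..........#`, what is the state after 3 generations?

#######.##########.
.#######.##########
#.#######.#########

#.#######.#########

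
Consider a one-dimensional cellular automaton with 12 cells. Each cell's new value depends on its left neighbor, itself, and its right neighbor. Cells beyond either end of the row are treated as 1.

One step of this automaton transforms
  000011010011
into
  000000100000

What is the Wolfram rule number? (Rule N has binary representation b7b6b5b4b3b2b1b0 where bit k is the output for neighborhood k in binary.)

position 11: 111 → 0  (bit 7 = 0)
position 5: 110 → 0  (bit 6 = 0)
position 6: 101 → 1  (bit 5 = 1)
position 0: 100 → 0  (bit 4 = 0)
position 4: 011 → 0  (bit 3 = 0)
position 7: 010 → 0  (bit 2 = 0)
position 3: 001 → 0  (bit 1 = 0)
position 1: 000 → 0  (bit 0 = 0)
bits b7..b0 = 00100000 = 32

32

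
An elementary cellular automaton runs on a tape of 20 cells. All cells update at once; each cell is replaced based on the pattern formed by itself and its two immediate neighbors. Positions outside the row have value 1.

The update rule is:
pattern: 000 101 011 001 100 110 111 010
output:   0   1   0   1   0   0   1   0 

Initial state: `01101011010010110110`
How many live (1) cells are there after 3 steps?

step 1: 10010100100101001001
step 2: 00101001001010010010
step 3: 01010010010100100101
count of 1: 8

8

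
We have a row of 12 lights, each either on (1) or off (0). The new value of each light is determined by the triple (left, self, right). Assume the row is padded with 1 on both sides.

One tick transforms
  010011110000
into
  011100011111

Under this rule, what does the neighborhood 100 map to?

At position 2 the neighborhood is 100; the next row has 1 there.

1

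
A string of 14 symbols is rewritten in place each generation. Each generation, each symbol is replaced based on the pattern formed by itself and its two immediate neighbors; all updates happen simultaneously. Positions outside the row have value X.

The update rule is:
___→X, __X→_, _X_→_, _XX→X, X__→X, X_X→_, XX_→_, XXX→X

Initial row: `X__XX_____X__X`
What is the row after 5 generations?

generation 1: _X_X_XXXX__X_X
generation 2: _____XXX_X___X
generation 3: XXXX_XX___XX_X
generation 4: XXX__X_XX_X__X
generation 5: XX_X___X___X_X

XX_X___X___X_X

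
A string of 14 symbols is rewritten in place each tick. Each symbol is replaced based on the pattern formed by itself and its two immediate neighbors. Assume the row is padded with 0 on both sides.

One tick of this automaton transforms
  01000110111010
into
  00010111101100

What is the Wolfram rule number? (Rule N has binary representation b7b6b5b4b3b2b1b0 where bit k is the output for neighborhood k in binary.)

105

position 9: 111 → 0  (bit 7 = 0)
position 6: 110 → 1  (bit 6 = 1)
position 7: 101 → 1  (bit 5 = 1)
position 2: 100 → 0  (bit 4 = 0)
position 5: 011 → 1  (bit 3 = 1)
position 1: 010 → 0  (bit 2 = 0)
position 0: 001 → 0  (bit 1 = 0)
position 3: 000 → 1  (bit 0 = 1)
bits b7..b0 = 01101001 = 105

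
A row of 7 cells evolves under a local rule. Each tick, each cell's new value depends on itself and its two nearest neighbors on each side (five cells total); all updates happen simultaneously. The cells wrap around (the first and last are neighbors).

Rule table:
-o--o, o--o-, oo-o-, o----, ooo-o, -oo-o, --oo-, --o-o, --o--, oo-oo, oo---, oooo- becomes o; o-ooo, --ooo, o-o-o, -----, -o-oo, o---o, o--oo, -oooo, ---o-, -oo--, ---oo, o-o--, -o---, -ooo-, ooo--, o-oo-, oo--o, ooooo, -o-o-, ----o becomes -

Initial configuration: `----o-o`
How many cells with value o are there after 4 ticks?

2

-o--o--
-oooo--
---o-o-
o--o---
count of o: 2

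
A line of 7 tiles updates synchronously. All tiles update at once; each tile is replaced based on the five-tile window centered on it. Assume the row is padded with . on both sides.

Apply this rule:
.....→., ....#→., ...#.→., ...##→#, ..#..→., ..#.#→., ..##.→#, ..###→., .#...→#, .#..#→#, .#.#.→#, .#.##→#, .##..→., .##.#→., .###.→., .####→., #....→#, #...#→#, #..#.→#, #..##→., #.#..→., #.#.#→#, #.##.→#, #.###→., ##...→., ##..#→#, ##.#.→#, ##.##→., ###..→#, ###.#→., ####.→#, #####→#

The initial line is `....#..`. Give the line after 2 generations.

.....##
....##.

....##.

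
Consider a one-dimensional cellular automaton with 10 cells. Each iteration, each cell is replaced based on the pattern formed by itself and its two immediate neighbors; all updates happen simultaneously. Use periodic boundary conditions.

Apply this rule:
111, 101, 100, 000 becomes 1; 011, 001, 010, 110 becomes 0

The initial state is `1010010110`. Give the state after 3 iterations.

0101001001
1010100100
0101010010

0101010010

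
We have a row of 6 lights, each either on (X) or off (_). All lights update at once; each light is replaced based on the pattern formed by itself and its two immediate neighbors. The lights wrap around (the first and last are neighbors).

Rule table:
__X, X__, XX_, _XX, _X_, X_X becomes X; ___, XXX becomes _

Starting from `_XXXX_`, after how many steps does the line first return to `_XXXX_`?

2

XX__XX
_XXXX_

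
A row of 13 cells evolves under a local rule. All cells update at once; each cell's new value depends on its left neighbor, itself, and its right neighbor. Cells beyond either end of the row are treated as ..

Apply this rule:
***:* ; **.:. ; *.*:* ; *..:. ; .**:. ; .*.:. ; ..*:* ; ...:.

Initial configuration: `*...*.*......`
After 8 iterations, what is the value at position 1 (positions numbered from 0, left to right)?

.

...*.*.......
..*.*........
.*.*.........
*.*..........
.*...........
*............
.............
.............
position 1 holds .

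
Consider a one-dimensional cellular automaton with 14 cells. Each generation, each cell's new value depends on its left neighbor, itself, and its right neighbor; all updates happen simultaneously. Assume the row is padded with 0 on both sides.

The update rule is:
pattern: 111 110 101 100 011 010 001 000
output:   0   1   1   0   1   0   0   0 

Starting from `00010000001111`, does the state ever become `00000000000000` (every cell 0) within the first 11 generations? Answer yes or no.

yes

00000000001001
00000000000000
all cells are 0 at generation 2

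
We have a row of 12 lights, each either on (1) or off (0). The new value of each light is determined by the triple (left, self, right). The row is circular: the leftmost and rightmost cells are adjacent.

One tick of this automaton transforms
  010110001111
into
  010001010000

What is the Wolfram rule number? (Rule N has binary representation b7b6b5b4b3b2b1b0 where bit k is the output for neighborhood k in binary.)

22

position 9: 111 → 0  (bit 7 = 0)
position 4: 110 → 0  (bit 6 = 0)
position 0: 101 → 0  (bit 5 = 0)
position 5: 100 → 1  (bit 4 = 1)
position 3: 011 → 0  (bit 3 = 0)
position 1: 010 → 1  (bit 2 = 1)
position 7: 001 → 1  (bit 1 = 1)
position 6: 000 → 0  (bit 0 = 0)
bits b7..b0 = 00010110 = 22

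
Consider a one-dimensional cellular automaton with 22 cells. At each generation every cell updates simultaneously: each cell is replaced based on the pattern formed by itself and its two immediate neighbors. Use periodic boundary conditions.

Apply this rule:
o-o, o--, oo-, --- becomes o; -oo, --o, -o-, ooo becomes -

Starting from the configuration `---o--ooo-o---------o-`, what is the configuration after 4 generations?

oo--o---oo-oooooooo--o
-oo--oo--oo-------oo--
--oo--oo--ooooooo--ooo
o--oo--oo-------oo---o

o--oo--oo-------oo---o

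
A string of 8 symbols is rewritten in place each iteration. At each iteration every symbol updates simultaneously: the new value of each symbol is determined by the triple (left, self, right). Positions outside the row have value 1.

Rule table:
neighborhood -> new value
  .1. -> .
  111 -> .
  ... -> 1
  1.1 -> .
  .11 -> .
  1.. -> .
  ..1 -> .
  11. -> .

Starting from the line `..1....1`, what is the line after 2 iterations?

iteration 1: ....11..
iteration 2: .11.....

.11.....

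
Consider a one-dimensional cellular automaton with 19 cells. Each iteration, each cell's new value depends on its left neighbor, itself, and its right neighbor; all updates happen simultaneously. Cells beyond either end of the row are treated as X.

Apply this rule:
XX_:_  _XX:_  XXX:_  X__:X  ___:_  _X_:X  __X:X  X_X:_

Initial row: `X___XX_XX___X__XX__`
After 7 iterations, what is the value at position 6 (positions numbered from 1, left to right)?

_X_X_____X_XXXX__XX
_X_XX___XX_____XX__
_X___X_X__X___X__XX
_XX_XX_XXXXX_XXXX__
_________________XX
X_______________X__
_X_____________XXXX
position 6 holds _

_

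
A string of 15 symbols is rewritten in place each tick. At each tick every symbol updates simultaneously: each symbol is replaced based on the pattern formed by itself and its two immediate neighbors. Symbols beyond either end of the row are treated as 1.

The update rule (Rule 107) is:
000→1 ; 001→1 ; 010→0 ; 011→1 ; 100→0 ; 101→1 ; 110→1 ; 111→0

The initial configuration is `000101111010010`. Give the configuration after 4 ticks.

011011001100101
111111011101011
000001110110110
011111011111111

011111011111111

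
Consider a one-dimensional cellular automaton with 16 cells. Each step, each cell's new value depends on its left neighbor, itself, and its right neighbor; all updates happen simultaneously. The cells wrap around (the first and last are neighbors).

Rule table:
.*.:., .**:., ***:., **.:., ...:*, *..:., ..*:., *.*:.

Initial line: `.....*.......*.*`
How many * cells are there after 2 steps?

step 1: .***...*****....
step 2: .....*.......***
count of *: 4

4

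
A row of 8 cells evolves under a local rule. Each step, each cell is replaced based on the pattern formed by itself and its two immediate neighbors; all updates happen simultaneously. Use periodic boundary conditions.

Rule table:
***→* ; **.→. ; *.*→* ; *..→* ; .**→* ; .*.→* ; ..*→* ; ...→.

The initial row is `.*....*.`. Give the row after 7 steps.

*****.**

step 1: ***..***
step 2: **.*****
step 3: *.******
step 4: .*******
step 5: *******.
step 6: ******.*
step 7: *****.**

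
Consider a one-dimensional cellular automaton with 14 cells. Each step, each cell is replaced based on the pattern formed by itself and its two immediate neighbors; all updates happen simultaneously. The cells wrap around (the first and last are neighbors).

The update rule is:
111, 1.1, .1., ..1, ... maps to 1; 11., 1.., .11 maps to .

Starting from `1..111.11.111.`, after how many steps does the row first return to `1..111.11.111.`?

28

1.1.1.1..1.1.1
.111111.11111.
1.1111.1.111..
11.11.111.1..1
1.1..1.1.11.1.
111.11111..111
11.1.111..1.11
1.111.1..111.1
.1.1.11.1.1.1.
11111..111111.
.111..1.1111.1
1.1..111.11.11
.11.1.1.1..1.1
1..111111.1111
..1.1111.1.111
.111.11.111.1.
1.1.1..1.1.11.
11111.11111..1
1111.1.111..1.
.11.111.1..111
1..1.1.11.1.1.
1.11111..11111
.1.111..1.1111
111.1..111.11.
.1.11.1.1.1..1
111..111111.11
11..1.1111.1.1
1..111.11.111.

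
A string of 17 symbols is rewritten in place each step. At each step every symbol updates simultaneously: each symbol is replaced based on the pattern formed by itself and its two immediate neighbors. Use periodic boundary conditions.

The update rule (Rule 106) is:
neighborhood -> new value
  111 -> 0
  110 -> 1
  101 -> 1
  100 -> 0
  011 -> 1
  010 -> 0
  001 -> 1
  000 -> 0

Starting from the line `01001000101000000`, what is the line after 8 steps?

10100000001001000

10010001010000000
00100010100000001
01000101000000010
10001010000000100
00010100000001001
00101000000010010
01010000000100100
10100000001001000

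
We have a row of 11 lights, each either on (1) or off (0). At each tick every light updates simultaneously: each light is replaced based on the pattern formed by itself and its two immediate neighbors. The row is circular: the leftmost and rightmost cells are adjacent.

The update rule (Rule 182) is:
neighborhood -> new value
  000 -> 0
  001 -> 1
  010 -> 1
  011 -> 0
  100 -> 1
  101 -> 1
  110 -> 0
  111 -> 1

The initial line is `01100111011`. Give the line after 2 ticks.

10011010100
11100111111

11100111111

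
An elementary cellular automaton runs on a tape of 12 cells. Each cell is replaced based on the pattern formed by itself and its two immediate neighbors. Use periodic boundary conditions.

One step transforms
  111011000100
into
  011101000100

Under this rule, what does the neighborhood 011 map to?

At position 0 the neighborhood is 011; the next row has 0 there.

0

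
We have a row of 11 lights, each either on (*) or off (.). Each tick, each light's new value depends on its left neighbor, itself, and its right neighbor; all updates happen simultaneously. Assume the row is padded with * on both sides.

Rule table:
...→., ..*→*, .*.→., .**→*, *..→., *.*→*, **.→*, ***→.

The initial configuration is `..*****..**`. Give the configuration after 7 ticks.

.**...*.**.
***..*.****
..*.*.**...
.*.*.***..*
*.*.**.*.**
**.****.**.
.***..*****

.***..*****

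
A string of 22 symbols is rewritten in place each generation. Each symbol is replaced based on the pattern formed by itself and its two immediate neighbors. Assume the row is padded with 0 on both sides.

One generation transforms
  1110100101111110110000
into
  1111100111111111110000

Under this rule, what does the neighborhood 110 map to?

At position 2 the neighborhood is 110; the next row has 1 there.

1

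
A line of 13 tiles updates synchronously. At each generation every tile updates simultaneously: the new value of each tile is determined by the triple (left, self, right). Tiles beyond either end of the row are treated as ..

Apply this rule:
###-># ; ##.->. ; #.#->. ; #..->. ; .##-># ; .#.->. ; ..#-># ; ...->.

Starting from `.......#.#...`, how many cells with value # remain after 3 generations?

......#......
.....#.......
....#........
count of #: 1

1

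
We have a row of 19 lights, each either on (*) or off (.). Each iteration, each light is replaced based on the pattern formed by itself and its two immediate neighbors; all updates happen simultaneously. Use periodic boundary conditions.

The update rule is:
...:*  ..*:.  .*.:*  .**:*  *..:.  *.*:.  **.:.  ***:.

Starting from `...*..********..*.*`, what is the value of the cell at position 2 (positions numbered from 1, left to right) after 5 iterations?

*

iteration 1: .*.*..*.........*.*
iteration 2: .*.*..*.*******.*.*
iteration 3: .*.*..*.*.......*.*
iteration 4: .*.*..*.*.*****.*.*
iteration 5: .*.*..*.*.*.....*.*
position 2 holds *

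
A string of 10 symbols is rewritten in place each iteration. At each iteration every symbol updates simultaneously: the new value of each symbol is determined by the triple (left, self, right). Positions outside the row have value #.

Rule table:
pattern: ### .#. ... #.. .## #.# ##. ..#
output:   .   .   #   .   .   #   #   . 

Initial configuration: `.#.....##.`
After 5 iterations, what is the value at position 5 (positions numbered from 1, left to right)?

#..###..##
#....#....
#.##...##.
##.#.#..##
.##.#.....
position 5 holds #

#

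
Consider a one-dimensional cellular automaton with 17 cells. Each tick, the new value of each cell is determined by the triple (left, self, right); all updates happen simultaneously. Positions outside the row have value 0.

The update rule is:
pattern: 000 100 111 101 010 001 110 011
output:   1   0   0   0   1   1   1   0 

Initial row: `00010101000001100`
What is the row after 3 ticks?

11110101011110101

tick 1: 11110101011110101
tick 2: 00010101000010101
tick 3: 11110101011110101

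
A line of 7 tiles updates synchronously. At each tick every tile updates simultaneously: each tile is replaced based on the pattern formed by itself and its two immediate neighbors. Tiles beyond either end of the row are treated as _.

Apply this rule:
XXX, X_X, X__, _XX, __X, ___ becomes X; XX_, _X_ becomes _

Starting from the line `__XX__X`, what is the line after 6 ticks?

X_X_X_X

XXX_XX_
XX_XX_X
X_XX_X_
_XX_X_X
XX_X_X_
X_X_X_X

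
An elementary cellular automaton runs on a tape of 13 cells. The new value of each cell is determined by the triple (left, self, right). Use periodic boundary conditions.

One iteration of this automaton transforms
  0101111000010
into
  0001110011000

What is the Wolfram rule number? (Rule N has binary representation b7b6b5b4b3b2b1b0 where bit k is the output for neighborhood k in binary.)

position 4: 111 → 1  (bit 7 = 1)
position 6: 110 → 0  (bit 6 = 0)
position 2: 101 → 0  (bit 5 = 0)
position 7: 100 → 0  (bit 4 = 0)
position 3: 011 → 1  (bit 3 = 1)
position 1: 010 → 0  (bit 2 = 0)
position 0: 001 → 0  (bit 1 = 0)
position 8: 000 → 1  (bit 0 = 1)
bits b7..b0 = 10001001 = 137

137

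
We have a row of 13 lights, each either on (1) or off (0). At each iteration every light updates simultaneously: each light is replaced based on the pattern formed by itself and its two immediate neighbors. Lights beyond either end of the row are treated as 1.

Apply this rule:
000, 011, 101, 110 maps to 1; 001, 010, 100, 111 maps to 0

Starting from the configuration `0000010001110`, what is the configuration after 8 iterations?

1001100000011

0111000101011
1101010010110
0110100001111
1111001101000
0001001110010
0100001010001
1001100100101
1001100000011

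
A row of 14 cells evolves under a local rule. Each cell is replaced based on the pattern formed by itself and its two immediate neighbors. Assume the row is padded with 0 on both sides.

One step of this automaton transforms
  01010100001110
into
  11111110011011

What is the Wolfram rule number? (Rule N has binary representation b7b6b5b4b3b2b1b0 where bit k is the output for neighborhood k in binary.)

126

position 11: 111 → 0  (bit 7 = 0)
position 12: 110 → 1  (bit 6 = 1)
position 2: 101 → 1  (bit 5 = 1)
position 6: 100 → 1  (bit 4 = 1)
position 10: 011 → 1  (bit 3 = 1)
position 1: 010 → 1  (bit 2 = 1)
position 0: 001 → 1  (bit 1 = 1)
position 7: 000 → 0  (bit 0 = 0)
bits b7..b0 = 01111110 = 126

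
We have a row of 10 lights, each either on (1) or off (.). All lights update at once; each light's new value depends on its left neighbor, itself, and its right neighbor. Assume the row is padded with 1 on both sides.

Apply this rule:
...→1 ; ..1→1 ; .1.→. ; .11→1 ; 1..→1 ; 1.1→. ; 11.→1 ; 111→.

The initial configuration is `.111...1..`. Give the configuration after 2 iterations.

.1.1111.11
...1..1.1.

...1..1.1.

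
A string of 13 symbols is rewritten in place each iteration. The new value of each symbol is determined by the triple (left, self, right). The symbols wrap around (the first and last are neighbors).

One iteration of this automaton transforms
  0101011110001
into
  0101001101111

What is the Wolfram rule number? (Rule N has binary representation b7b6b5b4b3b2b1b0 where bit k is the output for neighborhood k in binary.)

position 6: 111 → 1  (bit 7 = 1)
position 8: 110 → 0  (bit 6 = 0)
position 0: 101 → 0  (bit 5 = 0)
position 9: 100 → 1  (bit 4 = 1)
position 5: 011 → 0  (bit 3 = 0)
position 1: 010 → 1  (bit 2 = 1)
position 11: 001 → 1  (bit 1 = 1)
position 10: 000 → 1  (bit 0 = 1)
bits b7..b0 = 10010111 = 151

151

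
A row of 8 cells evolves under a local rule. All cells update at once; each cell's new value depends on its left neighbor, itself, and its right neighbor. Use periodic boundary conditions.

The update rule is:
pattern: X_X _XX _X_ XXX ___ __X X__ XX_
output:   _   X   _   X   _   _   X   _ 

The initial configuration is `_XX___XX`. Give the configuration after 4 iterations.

_X____X_

_X_X__X_
____X__X
X____X__
_X____X_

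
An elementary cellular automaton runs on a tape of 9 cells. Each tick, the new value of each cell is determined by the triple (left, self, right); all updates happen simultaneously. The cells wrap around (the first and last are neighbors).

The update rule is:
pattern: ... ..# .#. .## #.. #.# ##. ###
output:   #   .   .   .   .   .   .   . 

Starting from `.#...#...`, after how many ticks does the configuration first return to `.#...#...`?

...#...##
.#...#...

2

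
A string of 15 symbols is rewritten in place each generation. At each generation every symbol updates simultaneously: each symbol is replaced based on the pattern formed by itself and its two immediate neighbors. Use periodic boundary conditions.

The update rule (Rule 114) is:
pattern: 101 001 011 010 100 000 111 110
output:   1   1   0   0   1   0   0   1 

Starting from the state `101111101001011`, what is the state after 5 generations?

011101101011011

110000110110100
011001011011011
101110101101101
110011010110110
011101101011011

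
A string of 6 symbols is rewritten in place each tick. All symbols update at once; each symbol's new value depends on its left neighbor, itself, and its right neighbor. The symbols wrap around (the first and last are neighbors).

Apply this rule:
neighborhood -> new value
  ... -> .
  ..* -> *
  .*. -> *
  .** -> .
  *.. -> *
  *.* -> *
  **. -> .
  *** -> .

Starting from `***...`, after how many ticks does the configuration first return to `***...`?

tick 1: ...*.*
tick 2: *.****
tick 3: .*....
tick 4: ***...

4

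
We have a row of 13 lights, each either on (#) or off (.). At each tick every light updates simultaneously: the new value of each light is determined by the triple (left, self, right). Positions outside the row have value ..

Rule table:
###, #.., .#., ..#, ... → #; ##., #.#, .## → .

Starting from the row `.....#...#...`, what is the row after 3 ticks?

#############
.###########.
#.#########.#

#.#########.#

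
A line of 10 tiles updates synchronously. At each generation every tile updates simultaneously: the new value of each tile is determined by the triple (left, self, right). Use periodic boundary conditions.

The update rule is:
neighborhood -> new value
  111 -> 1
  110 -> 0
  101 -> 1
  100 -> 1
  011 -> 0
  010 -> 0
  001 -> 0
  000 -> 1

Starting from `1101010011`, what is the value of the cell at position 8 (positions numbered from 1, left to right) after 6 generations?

1010101001
0101010100
0010101011
1001010100
0100101010
0010010101
position 8 holds 1

1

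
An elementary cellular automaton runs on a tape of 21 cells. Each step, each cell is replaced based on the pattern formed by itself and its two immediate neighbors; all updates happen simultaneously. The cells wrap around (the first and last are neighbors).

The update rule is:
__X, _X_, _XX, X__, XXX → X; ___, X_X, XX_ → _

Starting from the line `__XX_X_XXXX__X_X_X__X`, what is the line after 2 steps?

step 1: XXX__X_XXX_XXX_X_XXXX
step 2: XX_XXX_XX__XX__X_XXXX

XX_XXX_XX__XX__X_XXXX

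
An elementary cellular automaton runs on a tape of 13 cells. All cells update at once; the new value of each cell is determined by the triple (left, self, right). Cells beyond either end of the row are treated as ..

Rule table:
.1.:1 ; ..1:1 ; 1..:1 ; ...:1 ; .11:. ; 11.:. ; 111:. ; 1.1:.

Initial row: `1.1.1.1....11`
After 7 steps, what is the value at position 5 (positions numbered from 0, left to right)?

1

1.1.1.11111..
1.1.1......11
1.1.1111111..
1.1........11
1.111111111..
1..........11
11111111111..
position 5 holds 1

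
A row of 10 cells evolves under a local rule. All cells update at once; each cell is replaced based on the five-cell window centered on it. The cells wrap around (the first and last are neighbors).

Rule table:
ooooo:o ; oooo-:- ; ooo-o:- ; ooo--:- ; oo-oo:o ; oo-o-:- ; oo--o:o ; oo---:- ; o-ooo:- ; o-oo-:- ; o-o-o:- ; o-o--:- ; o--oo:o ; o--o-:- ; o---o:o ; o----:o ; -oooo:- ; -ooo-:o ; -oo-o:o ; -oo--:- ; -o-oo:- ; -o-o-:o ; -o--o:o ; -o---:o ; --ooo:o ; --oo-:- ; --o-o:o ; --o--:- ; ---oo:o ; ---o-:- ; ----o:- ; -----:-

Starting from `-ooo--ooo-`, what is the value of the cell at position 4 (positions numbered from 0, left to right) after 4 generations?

-

generation 1: ooo-oooo-o
generation 2: ---o----o-
generation 3: o---oo---o
generation 4: --oo---oo-
position 4 holds -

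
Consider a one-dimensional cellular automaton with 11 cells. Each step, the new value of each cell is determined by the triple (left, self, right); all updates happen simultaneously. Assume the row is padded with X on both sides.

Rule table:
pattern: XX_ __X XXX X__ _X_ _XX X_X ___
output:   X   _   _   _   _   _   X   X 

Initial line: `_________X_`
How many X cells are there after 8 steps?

step 1: _XXXXXXX__X
step 2: X______X___
step 3: X_XXXX___X_
step 4: XX___X_X__X
step 5: _X_X__X____
step 6: X_X_____XX_
step 7: XX__XXX__XX
step 8: _X____X____
count of X: 2

2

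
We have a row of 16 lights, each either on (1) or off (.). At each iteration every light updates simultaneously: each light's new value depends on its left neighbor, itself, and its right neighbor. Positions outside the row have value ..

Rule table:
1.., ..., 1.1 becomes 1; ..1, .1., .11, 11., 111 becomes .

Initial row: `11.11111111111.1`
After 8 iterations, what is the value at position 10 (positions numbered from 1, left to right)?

1

..1...........1.
1..1111111111..1
.1...........1..
..1111111111..11
1...........1...
.1111111111..111
...........1....
1111111111..1111
position 10 holds 1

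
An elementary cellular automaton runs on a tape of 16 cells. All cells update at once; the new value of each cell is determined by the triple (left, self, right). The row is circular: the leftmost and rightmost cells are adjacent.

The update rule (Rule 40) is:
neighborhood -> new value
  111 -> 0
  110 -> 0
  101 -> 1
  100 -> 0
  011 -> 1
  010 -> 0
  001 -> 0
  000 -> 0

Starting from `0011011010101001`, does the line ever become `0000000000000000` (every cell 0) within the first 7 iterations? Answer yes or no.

0010110101010000
0001101010100000
0001010101000000
0000101010000000
0000010100000000
0000001000000000
0000000000000000
all cells are 0 at iteration 7

yes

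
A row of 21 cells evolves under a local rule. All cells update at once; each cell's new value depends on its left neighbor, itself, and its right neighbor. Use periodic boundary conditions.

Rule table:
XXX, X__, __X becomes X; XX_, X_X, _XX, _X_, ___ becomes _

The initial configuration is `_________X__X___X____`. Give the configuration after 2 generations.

_______X__________X__

generation 1: ________X_XX_X_X_X___
generation 2: _______X__________X__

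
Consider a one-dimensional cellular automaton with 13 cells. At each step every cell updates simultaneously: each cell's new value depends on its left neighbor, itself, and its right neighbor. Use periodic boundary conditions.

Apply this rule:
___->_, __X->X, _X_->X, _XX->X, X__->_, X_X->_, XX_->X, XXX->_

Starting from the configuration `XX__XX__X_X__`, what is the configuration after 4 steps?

XX_XXX_XX_X_X
_X_X_X_XX_X_X
_X_X_X_XX_X_X  (fixed point — unchanged through step 4)

_X_X_X_XX_X_X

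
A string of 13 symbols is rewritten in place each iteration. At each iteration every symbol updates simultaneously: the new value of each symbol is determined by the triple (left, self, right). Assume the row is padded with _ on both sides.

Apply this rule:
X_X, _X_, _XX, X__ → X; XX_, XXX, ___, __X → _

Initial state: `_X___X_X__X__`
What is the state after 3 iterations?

_XX__XXXX_XX_
_X_X_X___XX_X
_XXXXXX__X_XX

_XXXXXX__X_XX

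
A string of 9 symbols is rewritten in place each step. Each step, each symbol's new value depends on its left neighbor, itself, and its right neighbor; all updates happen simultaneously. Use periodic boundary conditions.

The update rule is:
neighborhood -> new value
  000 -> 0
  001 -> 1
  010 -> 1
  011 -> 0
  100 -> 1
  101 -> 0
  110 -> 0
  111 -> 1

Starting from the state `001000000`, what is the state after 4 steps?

001000110

011100000
101010000
101011001
001000110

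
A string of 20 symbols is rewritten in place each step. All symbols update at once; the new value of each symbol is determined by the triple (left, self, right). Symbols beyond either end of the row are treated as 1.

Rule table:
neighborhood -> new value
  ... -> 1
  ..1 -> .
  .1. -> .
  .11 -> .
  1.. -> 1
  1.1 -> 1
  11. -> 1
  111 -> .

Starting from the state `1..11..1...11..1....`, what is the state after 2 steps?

11..11..11..11..111.
.11..11..11..11...11

.11..11..11..11...11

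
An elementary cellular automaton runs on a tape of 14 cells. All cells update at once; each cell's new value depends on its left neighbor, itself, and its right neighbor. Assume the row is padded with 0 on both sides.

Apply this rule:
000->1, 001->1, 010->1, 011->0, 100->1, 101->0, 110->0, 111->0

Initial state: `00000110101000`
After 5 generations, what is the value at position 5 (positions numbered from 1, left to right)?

1

generation 1: 11111000101111
generation 2: 00000111100000
generation 3: 11111000011111
generation 4: 00000111100000  (repeats generation 2; period 2)
generation 5: 11111000011111
position 5 holds 1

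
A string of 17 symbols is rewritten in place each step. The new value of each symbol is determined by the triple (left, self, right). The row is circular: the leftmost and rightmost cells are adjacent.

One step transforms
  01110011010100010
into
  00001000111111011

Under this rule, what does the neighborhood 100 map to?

1

At position 4 the neighborhood is 100; the next row has 1 there.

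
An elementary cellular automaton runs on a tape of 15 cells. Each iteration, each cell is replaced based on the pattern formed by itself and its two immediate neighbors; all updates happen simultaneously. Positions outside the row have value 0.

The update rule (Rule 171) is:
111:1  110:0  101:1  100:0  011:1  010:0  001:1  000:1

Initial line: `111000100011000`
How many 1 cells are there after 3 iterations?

7

110011001110011
100110011100110
001100111001100
count of 1: 7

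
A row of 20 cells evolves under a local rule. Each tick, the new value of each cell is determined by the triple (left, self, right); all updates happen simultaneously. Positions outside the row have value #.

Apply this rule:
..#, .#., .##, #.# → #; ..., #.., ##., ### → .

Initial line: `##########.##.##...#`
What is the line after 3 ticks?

..........##.##...##
.........##.##...##.
........##.##...##.#

........##.##...##.#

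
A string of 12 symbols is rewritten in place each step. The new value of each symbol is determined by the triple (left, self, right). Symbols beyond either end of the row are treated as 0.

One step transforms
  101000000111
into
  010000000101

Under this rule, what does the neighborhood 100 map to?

At position 3 the neighborhood is 100; the next row has 0 there.

0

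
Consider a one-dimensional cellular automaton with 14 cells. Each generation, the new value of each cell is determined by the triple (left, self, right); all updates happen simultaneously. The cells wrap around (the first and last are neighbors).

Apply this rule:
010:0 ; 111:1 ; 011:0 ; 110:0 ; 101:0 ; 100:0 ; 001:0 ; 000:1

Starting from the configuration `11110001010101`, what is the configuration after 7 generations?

10010011001100

generation 1: 11100100000000
generation 2: 01000001111110
generation 3: 00011100111100
generation 4: 11001000011001
generation 5: 10000011000000
generation 6: 00111000011110
generation 7: 10010011001100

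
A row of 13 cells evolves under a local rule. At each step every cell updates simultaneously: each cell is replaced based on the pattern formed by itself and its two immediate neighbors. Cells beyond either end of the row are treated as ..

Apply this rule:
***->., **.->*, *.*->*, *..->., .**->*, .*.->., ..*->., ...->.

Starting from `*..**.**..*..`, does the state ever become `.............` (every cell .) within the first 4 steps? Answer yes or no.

...*****.....
...*...*.....
.............
all cells are . at step 3

yes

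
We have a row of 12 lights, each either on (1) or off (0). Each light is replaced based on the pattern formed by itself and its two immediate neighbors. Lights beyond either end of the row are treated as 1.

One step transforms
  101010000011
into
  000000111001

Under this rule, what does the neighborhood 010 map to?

At position 2 the neighborhood is 010; the next row has 0 there.

0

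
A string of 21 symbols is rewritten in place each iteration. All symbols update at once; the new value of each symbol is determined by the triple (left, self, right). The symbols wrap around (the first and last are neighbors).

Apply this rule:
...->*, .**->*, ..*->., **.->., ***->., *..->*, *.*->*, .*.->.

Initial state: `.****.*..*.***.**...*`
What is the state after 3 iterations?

.**.*..*.*.*.*.**.*.*

iteration 1: **...*.*..**..**.**..
iteration 2: *.**..*.*.*.*.*.**.*.
iteration 3: .**.*..*.*.*.*.**.*.*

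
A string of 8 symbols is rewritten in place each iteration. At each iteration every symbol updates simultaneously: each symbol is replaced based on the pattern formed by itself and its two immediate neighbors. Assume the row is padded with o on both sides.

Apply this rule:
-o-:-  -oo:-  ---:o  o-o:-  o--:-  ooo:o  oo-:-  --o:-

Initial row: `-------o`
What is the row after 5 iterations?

-ooooo--
--ooo---
---o--o-
-o------
---oooo-

---oooo-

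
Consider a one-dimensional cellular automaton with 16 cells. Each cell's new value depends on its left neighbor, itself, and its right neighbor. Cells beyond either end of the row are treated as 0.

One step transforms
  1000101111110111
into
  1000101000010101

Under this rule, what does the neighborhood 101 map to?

At position 5 the neighborhood is 101; the next row has 0 there.

0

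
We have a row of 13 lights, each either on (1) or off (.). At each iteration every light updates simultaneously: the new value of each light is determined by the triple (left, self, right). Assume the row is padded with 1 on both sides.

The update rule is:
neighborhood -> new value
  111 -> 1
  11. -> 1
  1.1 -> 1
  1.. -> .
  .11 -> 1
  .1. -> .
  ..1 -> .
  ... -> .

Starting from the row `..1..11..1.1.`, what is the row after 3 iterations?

.....11....11

.....11...1.1
.....11....11
.....11....11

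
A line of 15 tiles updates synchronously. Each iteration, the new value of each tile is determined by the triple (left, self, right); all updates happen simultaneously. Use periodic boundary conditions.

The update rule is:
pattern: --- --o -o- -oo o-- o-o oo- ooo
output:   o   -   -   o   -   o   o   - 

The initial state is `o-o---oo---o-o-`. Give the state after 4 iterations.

--ooo----ooo---

-o--o-oo-o--o-o
o----oooo----o-
--oo-o--o-oo--o
--ooo----ooo---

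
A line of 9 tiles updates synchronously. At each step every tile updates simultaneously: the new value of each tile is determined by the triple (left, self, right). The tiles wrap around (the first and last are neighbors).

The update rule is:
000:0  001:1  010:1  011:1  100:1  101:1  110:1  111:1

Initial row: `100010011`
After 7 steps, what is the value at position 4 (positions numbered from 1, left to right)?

1

step 1: 110111111
step 2: 111111111
step 3: 111111111  (fixed point — unchanged through step 7)
position 4 holds 1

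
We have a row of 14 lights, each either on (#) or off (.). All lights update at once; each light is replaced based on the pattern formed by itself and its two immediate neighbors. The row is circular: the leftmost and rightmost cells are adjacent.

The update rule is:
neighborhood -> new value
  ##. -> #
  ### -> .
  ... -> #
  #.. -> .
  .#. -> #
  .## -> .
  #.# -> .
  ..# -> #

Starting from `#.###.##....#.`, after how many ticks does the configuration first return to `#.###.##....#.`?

tick 1: #...#..#.####.
tick 2: #.###.##....#.

2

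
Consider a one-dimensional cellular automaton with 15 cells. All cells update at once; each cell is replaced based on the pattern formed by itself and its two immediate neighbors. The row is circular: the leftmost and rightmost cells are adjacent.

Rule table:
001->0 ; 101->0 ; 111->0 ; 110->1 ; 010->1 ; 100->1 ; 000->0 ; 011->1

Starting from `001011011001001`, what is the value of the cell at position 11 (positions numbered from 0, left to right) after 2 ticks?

101011011101101
101011010101101
position 11 holds 1

1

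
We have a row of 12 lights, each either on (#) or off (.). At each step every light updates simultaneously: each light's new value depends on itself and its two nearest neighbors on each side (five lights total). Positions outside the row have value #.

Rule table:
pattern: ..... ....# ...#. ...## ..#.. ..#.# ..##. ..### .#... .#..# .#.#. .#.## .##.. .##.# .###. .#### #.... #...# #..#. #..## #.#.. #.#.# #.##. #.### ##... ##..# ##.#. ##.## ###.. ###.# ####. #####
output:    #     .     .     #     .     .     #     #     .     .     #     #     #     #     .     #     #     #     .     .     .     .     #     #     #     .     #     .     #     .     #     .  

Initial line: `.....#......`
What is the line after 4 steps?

step 1: ###....###.#
step 2: .####.##...#
step 3: .###..######
step 4: .#.#..##....

.#.#..##....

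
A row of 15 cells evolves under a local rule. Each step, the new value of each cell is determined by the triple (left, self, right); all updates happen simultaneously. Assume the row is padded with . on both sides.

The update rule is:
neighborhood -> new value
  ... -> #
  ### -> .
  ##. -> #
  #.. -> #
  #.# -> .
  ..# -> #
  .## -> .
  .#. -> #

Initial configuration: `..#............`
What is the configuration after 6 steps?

..............#

###############
..............#
###############  (repeats step 1; period 2)
step 6: ..............#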